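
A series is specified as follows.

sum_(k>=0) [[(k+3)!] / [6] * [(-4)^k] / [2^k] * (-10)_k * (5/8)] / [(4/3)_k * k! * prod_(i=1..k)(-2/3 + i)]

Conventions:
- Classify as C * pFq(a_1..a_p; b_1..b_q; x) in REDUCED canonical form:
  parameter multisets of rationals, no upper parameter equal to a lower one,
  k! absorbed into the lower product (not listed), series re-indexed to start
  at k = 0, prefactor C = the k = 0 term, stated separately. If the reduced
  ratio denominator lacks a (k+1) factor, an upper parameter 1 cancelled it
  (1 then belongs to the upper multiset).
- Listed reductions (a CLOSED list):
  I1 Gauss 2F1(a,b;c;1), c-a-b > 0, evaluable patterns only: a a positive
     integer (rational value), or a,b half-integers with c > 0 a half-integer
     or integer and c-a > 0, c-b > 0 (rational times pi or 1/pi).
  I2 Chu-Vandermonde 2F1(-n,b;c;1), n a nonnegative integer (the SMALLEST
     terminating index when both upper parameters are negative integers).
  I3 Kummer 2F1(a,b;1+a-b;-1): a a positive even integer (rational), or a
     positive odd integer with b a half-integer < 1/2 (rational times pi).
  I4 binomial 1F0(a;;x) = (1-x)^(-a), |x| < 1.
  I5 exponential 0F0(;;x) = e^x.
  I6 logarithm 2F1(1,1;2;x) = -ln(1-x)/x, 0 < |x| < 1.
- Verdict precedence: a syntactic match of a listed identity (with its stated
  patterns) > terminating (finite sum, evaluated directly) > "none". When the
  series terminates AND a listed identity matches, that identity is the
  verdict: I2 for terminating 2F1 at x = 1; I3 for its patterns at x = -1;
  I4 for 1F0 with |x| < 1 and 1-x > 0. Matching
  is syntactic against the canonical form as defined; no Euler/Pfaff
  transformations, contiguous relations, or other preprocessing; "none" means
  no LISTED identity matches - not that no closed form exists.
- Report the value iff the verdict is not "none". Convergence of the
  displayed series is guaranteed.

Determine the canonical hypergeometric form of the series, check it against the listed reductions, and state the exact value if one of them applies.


Canonical form: C = 5/8 times 2F2 with upper {-10, 4}, lower {1/3, 4/3}, x = -2. Verdict: terminating - upper -10 stops the sum at k = 10; the 11 terms are added exactly. Exact value: 493710359532905563/14271591334000.

The tell: with t_0 = 5/8, the two k-th powers (C = 5/8, x = -2) combine into one argument.
Ratio: r(k) = (-2) * (k-10) (k+4) / [(k+1/3) (k+4/3) (k+1)] - poly over poly, x = (-2) from leading terms; C = 5/8 at k = 0.


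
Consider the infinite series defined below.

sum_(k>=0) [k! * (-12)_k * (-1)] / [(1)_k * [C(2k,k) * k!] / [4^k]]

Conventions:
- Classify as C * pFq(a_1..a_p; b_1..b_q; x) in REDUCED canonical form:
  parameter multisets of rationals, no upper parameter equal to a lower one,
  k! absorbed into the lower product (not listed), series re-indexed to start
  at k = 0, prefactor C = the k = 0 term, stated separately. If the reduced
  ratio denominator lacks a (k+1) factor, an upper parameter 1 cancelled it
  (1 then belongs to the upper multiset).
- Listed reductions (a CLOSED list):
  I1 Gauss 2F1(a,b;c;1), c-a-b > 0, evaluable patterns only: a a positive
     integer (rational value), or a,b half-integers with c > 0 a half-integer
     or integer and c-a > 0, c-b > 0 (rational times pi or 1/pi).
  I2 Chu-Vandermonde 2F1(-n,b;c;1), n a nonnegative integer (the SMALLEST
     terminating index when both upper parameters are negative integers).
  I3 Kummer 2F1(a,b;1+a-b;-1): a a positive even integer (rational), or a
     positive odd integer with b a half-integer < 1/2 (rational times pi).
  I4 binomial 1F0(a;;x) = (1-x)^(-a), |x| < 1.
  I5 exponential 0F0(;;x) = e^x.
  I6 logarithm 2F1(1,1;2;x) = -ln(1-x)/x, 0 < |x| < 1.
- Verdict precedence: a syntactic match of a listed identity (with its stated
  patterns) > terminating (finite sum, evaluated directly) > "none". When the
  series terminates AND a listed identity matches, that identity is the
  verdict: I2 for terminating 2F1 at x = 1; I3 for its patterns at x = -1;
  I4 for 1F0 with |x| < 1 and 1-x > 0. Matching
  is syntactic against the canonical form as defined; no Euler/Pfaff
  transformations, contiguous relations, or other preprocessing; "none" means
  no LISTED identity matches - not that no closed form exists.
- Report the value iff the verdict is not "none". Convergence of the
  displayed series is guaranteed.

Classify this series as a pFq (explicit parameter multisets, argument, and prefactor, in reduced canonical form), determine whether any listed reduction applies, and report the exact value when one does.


At argument 1: a 2F1 with upper {-12, 1}, lower {1/2}, scaled by C = -1. Verdict (x = 1): the Chu-Vandermonde identity I2 applies (terminating 2F1 at x = 1 with n = 12, b = 1, c = 1/2). Its exact value is 1/23.

First insight: t_0 = -1 here, and the factorial ratio (prefactor -1) (k+a-1)!/(a-1)! is a rising factorial (a)_k.
Ratio: r(k) = 1 * (k-12) (k+1) / [(k+1/2) (k+1)] - poly over poly, x = 1 from leading terms; C = -1 at k = 0.


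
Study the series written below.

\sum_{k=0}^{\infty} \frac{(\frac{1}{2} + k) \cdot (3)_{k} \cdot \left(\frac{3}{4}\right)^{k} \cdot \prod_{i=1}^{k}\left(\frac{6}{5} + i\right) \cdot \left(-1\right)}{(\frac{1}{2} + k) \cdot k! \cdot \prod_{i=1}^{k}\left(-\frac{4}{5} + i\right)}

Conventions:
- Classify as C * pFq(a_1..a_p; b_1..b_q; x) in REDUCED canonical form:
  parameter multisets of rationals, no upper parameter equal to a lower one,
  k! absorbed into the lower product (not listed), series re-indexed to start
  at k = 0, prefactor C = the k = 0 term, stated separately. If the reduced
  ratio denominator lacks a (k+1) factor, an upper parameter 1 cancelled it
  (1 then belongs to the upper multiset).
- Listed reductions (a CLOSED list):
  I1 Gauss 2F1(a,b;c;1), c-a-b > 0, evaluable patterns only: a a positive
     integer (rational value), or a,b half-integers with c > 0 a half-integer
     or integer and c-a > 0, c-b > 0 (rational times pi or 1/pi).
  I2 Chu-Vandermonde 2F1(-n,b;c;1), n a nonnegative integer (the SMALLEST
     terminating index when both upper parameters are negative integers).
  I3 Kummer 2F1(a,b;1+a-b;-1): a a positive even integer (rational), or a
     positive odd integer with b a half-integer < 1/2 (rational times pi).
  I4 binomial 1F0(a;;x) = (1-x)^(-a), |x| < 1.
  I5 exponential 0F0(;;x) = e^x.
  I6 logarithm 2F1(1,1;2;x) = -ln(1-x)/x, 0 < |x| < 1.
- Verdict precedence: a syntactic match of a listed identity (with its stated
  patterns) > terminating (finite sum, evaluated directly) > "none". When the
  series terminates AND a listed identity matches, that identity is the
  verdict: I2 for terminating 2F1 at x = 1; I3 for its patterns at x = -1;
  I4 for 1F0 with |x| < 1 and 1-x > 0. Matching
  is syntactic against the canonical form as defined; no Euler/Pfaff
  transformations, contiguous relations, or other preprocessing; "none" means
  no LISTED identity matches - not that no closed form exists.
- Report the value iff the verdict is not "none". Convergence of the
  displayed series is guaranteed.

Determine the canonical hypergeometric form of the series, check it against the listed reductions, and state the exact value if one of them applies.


Classification (C = -1): 2F1 with upper {\frac{11}{5}, 3}, lower {\frac{1}{5}}, argument x = \frac{3}{4}. Verdict: none. Every listed pattern misses the 2F1 form at \frac{3}{4}, upper {\frac{11}{5}, 3}.

Structural cue: x = \frac{3}{4} and the lower running product (prefactor -1) is a rising factorial.
Adjacent-term ratio: r(k) = \frac{3}{4} * (k+\frac{11}{5}) (k+3) / [(k+\frac{1}{5}) (k+1)] - rational in k. x = \frac{3}{4}; t_0 = -1; negate the roots.


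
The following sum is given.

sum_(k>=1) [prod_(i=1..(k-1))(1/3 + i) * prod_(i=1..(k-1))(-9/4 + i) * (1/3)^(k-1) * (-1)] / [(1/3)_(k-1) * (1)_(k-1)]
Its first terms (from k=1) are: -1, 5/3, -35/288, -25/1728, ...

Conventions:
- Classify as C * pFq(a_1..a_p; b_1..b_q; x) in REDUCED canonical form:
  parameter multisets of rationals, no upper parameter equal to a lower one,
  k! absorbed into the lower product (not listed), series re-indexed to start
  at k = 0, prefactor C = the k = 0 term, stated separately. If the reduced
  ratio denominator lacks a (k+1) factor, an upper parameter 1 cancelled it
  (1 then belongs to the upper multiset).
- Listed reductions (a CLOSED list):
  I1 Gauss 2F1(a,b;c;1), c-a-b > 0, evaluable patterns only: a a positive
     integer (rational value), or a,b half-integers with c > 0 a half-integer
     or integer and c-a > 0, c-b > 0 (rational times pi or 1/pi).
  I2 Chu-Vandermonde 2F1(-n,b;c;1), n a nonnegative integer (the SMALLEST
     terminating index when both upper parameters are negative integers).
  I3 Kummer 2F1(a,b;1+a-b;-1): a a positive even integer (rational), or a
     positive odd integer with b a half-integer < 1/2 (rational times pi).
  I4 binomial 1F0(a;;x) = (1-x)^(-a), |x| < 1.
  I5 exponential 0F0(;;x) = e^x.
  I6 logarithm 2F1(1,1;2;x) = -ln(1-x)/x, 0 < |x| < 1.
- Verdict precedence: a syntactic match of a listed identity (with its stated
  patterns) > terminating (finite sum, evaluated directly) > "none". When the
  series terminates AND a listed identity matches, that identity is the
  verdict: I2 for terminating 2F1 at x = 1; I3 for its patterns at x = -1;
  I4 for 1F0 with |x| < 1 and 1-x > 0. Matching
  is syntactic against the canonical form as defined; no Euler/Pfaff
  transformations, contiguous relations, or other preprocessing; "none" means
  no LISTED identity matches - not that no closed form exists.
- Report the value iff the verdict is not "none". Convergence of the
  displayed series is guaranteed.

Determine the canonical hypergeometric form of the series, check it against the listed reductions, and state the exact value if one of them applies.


x = 1/3 here; the reduced form reads 2F1, upper {-5/4, 4/3}, lower {1/3}, C = -1. Verdict: none. No listed pattern accepts 2F1(-5/4, 4/3; 1/3; 1/3).

Key step: x = (1/3) and the running product (C = -1) telescopes to a rising factorial.
Consecutive-term ratio: r(k) = (1/3) * (k-5/4) (k+4/3) / [(k+1/3) (k+1)] - rational in k, leading ratio (1/3); with t_0 = -1, classification follows.


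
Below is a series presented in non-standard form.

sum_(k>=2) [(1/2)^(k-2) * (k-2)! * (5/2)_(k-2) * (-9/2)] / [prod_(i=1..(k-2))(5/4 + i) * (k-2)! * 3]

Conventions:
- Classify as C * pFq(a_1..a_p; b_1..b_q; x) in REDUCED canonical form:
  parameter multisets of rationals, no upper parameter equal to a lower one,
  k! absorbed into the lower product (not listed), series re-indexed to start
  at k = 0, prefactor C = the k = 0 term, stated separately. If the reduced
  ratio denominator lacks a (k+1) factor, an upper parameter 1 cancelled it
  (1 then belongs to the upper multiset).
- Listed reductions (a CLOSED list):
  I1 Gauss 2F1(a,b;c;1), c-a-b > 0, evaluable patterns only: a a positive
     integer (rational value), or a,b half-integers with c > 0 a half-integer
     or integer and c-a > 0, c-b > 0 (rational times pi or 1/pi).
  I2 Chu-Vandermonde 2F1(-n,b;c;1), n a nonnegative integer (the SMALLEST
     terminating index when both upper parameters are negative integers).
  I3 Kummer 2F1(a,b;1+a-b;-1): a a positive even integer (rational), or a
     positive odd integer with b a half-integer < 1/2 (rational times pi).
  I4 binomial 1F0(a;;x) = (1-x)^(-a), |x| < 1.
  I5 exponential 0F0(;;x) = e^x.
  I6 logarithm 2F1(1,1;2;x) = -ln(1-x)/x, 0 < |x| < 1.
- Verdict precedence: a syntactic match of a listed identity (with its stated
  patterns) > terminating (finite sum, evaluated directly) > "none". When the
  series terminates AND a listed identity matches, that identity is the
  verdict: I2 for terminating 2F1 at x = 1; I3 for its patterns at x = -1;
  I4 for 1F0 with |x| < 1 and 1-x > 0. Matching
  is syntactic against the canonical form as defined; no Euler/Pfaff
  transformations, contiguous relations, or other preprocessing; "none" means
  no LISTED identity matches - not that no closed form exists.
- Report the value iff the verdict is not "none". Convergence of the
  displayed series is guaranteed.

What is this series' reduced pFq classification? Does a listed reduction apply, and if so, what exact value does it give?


Prefactor -3/2, argument 1/2: 2F1 with upper {1, 5/2} over lower {9/4}. Verdict: no listed reduction: x = 1/2 and upper {1, 5/2} fail every I1-I6 pattern.

First insight: t_0 being -3/2, the lower running product (C = -3/2) is a rising factorial.
Consecutive-term ratio: r(k) = (1/2) * (k+1) (k+5/2) / [(k+9/4) (k+1)] - poly over poly, x = (1/2) from leading terms; C = -3/2 at k = 0.


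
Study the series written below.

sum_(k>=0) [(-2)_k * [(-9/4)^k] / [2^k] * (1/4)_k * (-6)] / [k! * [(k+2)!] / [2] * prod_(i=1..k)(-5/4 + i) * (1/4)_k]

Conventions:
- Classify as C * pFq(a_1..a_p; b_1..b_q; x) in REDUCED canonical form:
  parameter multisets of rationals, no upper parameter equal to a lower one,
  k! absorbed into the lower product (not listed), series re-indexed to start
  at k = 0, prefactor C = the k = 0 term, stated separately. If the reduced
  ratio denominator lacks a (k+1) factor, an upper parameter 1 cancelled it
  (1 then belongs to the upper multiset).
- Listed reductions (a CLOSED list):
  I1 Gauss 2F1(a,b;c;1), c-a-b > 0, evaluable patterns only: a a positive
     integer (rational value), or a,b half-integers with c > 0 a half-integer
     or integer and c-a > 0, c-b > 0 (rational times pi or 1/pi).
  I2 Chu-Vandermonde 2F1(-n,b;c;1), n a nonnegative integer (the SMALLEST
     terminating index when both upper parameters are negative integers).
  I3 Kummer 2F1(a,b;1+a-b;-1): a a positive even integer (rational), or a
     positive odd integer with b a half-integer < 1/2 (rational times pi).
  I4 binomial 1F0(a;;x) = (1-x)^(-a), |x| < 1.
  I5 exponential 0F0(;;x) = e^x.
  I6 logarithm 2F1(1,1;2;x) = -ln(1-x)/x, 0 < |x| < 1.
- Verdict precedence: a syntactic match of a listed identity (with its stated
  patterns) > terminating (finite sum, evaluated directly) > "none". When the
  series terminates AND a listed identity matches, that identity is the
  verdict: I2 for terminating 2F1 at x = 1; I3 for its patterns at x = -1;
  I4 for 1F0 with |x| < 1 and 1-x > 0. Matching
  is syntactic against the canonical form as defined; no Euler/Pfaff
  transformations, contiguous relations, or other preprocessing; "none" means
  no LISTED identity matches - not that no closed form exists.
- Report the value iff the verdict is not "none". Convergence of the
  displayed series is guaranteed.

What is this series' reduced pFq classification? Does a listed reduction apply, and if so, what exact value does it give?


Classification (C = -6): 1F2 with upper {-2}, lower {-1/4, 3}, argument x = -9/8. Verdict: terminating - the sum ends at index 2 because -2 is a negative integer; exact evaluation follows. Hence: 123/8.

The tell: t_0 being -6, the two k-th powers (C = -6) combine into one argument.
Adjacent-term ratio: r(k) = (-9/8) * (k-2) / [(k-1/4) (k+3) (k+1)] - rational; roots negated = parameters, x = (-9/8), C = -6.


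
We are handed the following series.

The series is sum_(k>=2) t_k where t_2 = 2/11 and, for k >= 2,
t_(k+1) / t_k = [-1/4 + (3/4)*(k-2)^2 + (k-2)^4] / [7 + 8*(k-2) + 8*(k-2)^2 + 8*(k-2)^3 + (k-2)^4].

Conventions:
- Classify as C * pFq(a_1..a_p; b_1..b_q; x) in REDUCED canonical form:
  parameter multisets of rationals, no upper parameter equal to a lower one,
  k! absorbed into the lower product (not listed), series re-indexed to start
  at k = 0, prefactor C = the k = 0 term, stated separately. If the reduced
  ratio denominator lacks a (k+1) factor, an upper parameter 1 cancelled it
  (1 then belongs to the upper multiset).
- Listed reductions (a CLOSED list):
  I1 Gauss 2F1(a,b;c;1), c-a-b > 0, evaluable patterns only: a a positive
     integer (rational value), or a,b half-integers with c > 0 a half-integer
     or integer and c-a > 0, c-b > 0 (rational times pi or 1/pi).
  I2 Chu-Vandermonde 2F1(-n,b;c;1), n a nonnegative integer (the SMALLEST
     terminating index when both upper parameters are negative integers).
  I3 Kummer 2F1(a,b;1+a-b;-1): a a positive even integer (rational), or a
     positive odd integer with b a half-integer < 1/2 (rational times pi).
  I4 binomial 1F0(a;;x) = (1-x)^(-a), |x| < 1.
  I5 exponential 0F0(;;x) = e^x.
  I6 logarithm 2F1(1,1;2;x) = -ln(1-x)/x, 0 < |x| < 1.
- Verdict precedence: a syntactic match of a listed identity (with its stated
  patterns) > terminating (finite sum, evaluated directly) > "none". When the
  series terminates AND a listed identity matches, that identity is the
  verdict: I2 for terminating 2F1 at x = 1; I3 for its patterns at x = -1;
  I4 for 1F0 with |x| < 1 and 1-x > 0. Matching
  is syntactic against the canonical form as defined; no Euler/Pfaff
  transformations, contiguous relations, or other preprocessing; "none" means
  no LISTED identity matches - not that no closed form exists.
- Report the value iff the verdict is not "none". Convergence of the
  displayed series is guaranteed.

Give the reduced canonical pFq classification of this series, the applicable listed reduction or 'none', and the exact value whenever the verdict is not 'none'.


At argument 1: a 2F1 with upper {-1/2, 1/2}, lower {7}, scaled by C = 2/11. Verdict: the half-integer Gauss pattern (I1) applies (x = 1; upper {-1/2, 1/2} half-integers, c = 7 in the evaluable pattern). Value: (4194304/7630623) / pi.

Structural cue: x = 1 and roots of the ratio polynomials (prefactor 2/11) are the negated parameters.
Term ratio: r(k) = 1 * (k-1/2) (k+1/2) / [(k+7) (k+1)] - rational; roots negated = parameters, x = 1, C = 2/11.


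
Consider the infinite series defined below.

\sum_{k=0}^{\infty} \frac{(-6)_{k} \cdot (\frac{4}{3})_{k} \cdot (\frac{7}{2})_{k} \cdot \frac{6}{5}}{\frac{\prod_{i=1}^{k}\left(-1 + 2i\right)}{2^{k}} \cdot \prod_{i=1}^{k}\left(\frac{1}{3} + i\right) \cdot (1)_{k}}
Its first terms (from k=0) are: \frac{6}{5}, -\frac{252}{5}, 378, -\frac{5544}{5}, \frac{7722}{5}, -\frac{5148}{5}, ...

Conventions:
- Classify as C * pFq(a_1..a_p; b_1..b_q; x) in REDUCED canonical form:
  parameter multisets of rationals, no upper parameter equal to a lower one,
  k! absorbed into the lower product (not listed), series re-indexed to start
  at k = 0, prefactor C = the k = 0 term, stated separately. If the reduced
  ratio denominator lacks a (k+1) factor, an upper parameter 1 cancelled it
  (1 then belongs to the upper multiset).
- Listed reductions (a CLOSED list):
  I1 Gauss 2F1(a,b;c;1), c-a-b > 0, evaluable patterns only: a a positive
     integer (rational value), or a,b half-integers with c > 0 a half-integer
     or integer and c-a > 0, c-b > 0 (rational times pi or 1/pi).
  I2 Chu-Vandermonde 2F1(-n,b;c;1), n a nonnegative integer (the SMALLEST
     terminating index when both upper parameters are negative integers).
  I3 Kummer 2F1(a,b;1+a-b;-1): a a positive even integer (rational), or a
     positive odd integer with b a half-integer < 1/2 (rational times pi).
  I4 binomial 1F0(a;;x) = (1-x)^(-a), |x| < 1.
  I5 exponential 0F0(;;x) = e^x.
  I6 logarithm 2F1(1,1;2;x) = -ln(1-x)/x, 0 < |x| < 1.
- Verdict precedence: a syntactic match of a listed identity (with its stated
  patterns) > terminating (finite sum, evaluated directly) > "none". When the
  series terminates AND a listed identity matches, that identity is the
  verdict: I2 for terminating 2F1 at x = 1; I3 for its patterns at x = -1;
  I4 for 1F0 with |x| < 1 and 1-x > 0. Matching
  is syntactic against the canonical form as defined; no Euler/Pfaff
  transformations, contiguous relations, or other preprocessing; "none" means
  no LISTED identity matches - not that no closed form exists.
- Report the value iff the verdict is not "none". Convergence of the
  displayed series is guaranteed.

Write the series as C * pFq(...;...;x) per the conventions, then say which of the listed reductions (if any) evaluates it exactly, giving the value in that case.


Structural cue: t_0 being \frac{6}{5}, (1)_k (C = 6/5) is k! itself.
Ratio: r(k) = 1 * (k-6) (k+\frac{7}{2}) / [(k+\frac{1}{2}) (k+1)] - poly over poly, x = 1 from leading terms; C = \frac{6}{5} at k = 0.

This is \frac{6}{5} * 2F1(-6, \frac{7}{2}; \frac{1}{2}; 1) in reduced canonical form. Verdict: the Chu-Vandermonde identity I2 fires (terminating 2F1 at x = 1 with n = 6, b = 7/2, c = \frac{1}{2}). Sum: 0.


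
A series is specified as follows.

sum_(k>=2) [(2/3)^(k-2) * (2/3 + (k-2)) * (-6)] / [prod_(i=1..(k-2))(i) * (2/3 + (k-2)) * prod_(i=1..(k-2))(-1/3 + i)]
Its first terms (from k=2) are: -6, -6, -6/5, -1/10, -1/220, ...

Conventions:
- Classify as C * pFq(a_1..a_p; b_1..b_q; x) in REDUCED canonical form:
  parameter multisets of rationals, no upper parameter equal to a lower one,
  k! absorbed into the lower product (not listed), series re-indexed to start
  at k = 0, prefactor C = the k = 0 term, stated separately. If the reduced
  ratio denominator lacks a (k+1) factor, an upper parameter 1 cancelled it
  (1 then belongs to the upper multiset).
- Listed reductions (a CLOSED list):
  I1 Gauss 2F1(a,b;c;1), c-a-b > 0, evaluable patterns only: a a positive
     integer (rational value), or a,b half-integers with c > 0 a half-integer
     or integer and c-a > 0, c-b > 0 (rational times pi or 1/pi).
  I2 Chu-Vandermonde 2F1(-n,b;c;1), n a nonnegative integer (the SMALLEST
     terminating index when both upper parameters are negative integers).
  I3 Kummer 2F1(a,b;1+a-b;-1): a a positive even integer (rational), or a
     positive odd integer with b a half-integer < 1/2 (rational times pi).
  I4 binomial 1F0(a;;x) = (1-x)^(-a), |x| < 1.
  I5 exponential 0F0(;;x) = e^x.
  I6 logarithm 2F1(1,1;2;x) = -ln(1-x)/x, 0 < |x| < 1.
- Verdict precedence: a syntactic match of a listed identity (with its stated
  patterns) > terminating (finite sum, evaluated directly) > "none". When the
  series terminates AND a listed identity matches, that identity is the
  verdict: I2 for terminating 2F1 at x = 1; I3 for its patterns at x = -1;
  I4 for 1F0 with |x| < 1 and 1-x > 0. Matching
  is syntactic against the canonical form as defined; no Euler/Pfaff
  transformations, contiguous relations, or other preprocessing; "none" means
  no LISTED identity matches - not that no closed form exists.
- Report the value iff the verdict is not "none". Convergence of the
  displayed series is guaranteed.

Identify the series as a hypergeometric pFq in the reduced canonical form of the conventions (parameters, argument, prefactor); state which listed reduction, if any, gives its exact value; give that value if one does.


Prefactor -6, argument 2/3: 0F1 with upper {-} over lower {2/3}. Verdict: none - at argument 2/3 the multisets {-} ; {2/3} match no listed identity.

The tell: x = (2/3) and the lower running product (prefactor -6) is a rising factorial.
Consecutive-term ratio: r(k) = (2/3) * 1 / [(k+2/3) (k+1)] ; factor over Q: parameters, x = (2/3), and C = -6.


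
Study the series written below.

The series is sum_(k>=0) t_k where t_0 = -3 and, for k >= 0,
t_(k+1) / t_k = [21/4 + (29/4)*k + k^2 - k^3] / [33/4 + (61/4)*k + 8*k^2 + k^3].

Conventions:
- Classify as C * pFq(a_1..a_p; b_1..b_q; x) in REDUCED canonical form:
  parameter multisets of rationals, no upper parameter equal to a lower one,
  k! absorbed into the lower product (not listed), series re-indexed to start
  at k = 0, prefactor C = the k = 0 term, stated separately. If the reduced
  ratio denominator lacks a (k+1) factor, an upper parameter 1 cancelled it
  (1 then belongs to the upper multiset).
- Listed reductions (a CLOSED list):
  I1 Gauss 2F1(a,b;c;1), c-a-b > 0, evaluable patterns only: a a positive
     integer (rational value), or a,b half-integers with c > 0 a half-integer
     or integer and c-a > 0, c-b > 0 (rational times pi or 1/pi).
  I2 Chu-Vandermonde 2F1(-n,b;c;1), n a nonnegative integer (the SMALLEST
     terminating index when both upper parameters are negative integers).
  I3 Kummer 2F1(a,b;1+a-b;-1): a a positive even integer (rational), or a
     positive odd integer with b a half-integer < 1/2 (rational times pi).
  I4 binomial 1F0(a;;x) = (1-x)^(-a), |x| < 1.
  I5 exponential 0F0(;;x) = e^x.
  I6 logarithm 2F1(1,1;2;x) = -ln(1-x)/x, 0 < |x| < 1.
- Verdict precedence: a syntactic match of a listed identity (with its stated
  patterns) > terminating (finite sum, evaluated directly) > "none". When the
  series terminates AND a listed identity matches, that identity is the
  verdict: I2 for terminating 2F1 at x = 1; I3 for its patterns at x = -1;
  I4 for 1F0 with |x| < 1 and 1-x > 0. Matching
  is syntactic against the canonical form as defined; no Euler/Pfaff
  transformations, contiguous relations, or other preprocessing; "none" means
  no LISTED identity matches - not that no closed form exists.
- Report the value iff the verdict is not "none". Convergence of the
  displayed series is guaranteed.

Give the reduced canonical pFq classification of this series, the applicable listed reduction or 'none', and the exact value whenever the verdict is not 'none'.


First insight: x = (-1) and the expanded ratio factors over Q; C = -3, roots give parameters.
Consecutive-term ratio: r(k) = (-1) * (k-7/2) (k+1) / [(k+11/2) (k+1)] - rational in k. x = (-1); t_0 = -3; negate the roots.

Prefactor -3, argument -1: 2F1 with upper {-7/2, 1} over lower {11/2}. Verdict: Kummer (I3) matches (x = -1; c = 11/2 equals 1+a-b for upper {-7/2, 1}: listed pattern). Its exact value is (-945/512) * pi.


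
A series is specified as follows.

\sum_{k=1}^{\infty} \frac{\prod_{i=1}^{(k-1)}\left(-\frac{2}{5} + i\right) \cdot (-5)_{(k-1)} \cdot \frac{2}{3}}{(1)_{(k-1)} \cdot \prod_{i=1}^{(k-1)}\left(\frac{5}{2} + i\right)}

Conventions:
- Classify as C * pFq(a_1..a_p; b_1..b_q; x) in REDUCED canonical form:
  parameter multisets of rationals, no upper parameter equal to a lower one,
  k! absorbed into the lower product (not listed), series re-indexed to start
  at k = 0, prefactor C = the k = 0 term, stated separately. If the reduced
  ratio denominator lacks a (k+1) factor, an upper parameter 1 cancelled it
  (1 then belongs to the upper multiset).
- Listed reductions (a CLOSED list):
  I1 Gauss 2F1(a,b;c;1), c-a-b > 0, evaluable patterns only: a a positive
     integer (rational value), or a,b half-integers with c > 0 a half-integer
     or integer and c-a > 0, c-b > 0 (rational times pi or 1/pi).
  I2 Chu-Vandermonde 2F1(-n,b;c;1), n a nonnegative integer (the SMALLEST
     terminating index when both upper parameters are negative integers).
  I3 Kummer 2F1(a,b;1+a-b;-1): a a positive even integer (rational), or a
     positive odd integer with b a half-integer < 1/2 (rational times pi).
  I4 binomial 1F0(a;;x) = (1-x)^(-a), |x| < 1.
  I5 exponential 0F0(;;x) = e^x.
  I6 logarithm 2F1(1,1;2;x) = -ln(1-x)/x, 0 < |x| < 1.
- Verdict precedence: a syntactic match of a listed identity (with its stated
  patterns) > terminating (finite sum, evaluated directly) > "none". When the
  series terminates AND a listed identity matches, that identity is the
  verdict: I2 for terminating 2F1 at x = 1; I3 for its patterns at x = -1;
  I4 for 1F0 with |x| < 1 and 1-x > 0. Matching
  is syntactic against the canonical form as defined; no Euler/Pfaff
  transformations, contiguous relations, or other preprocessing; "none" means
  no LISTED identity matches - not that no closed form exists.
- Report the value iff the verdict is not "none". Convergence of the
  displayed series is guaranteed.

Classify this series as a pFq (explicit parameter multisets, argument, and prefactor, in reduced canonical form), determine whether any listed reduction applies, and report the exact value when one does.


The tell: t_0 being \frac{2}{3}, (1)_k (C = 2/3, x = 1) is k! itself.
Adjacent-term ratio: r(k) = 1 * (k-5) (k+\frac{3}{5}) / [(k+\frac{7}{2}) (k+1)] - rational; roots negated = parameters, x = 1, C = \frac{2}{3}.

The series (x = 1) is 2F1: upper {-5, \frac{3}{5}}, lower {\frac{7}{2}}, prefactor \frac{2}{3}. Verdict (x = 1): Vandermonde's identity (I2) applies (terminating 2F1 at x = 1 with n = 5, b = 3/5, c = \frac{7}{2}). Its exact value is \frac{550942}{1546875}.


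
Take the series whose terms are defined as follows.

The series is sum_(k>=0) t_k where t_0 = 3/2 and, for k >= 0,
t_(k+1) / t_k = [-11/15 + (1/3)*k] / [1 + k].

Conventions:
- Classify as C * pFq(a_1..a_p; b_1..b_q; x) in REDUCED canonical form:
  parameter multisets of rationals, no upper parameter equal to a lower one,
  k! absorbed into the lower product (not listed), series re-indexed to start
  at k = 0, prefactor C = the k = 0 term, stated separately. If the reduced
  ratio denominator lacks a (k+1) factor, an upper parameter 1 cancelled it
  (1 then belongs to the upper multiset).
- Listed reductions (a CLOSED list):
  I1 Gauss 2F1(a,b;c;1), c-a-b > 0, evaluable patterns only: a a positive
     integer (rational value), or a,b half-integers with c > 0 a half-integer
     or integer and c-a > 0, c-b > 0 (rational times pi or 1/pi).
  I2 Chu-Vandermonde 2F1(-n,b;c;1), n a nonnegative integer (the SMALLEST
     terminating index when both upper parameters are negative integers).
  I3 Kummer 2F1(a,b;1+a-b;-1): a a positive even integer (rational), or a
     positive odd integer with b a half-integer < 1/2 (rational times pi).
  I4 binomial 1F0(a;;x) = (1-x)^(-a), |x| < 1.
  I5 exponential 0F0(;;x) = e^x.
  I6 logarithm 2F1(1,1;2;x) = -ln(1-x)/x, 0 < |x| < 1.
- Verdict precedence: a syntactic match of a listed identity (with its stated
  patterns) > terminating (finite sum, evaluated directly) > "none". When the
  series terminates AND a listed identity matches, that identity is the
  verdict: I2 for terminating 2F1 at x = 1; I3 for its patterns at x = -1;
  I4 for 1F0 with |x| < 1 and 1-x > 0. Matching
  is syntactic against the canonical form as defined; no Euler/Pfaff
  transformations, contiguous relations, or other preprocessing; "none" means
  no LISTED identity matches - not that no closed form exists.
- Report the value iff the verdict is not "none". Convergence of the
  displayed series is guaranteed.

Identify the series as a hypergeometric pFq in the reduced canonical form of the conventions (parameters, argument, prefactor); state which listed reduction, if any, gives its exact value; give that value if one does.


This is 3/2 * 1F0(-11/5; -; 1/3) in reduced canonical form. Verdict: the I4 binomial reduction applies (the 1F0 binomial series: exponent 11/5, x = 1/3). Its exact value is (3/2) * (2/3)^(11/5).

First insight: with t_0 = 3/2, the expanded ratio factors over Q; C = 3/2, roots give parameters.
Consecutive-term ratio: r(k) = (1/3) * (k-11/5) / [(k+1)] - rational in k, leading ratio (1/3); with t_0 = 3/2, classification follows.


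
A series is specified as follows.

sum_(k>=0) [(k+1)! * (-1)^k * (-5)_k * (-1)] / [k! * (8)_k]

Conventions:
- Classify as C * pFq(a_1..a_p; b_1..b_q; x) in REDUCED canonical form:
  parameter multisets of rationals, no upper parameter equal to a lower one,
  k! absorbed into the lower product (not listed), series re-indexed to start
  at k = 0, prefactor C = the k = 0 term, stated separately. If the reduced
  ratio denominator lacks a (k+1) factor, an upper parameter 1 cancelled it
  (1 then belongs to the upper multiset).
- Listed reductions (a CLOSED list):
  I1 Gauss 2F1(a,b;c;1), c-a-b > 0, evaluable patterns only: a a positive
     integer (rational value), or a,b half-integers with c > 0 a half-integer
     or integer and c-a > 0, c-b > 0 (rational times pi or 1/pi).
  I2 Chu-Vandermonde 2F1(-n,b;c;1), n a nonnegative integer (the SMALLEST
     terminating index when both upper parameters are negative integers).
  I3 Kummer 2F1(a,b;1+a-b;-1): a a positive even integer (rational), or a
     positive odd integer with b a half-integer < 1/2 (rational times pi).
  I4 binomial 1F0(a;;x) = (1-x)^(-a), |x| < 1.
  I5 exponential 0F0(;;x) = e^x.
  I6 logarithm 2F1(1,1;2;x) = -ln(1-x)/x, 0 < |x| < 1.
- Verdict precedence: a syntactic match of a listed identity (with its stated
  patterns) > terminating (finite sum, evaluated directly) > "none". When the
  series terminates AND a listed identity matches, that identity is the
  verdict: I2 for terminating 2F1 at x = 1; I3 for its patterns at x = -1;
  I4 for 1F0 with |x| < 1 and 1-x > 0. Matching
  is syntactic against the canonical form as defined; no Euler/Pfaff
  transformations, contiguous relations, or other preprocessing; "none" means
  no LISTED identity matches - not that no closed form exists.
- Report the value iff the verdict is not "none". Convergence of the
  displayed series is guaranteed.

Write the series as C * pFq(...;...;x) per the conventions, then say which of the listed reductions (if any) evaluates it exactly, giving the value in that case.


Prefactor -1, argument -1: 2F1 with upper {-5, 2} over lower {8}. Verdict: this is Kummer's theorem (I3) (x = -1; c = 8 equals 1+a-b for upper {-5, 2}: listed pattern). Hence: -7/2.

Key observation: x = (-1) and the factorial ratio (prefactor -1) (k+a-1)!/(a-1)! is a rising factorial (a)_k.
Step ratio: r(k) = (-1) * (k-5) (k+2) / [(k+8) (k+1)] - rational in k. x = (-1); t_0 = -1; negate the roots.


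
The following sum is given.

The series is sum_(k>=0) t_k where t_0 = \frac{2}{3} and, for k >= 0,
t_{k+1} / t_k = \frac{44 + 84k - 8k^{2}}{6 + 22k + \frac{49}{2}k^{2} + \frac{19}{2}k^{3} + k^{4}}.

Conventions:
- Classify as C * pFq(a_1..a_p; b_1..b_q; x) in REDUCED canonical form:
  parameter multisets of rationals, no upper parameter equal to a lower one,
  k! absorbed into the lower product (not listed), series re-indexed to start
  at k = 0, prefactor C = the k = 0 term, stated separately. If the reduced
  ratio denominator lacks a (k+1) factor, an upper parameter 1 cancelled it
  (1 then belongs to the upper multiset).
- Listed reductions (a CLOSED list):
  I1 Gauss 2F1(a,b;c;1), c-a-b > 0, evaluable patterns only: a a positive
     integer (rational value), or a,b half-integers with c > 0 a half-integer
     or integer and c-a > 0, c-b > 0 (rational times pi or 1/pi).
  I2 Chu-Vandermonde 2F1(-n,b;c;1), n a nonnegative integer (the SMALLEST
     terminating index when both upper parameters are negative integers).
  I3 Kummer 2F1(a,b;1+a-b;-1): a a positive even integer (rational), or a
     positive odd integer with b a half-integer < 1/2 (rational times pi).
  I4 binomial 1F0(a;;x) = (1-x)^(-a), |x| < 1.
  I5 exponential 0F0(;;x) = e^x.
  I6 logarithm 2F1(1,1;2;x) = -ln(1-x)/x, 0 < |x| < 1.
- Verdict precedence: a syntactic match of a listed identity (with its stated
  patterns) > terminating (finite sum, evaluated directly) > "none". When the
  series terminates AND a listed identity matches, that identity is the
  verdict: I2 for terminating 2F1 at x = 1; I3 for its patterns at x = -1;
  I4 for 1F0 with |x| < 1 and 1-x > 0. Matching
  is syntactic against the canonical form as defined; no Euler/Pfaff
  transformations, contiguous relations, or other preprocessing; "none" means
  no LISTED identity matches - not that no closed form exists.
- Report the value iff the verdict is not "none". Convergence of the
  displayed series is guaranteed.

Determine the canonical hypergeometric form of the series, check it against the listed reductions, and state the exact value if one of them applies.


Reduced: x = -8, 1F2, upper = {-11}, lower = {2, 6}, C = \frac{2}{3}. Verdict: terminating - upper -11 stops the sum at k = 11; the 12 terms are added exactly. Exact value: \frac{296885441122658}{11947214404125}.

First insight: with t_0 = \frac{2}{3}, cancel k + 1/2 from the displayed ratio first; then prefactor 2/3.
Adjacent-term ratio: r(k) = -8 * (k-11) / [(k+2) (k+6) (k+1)] - poly over poly, x = -8 from leading terms; C = \frac{2}{3} at k = 0.


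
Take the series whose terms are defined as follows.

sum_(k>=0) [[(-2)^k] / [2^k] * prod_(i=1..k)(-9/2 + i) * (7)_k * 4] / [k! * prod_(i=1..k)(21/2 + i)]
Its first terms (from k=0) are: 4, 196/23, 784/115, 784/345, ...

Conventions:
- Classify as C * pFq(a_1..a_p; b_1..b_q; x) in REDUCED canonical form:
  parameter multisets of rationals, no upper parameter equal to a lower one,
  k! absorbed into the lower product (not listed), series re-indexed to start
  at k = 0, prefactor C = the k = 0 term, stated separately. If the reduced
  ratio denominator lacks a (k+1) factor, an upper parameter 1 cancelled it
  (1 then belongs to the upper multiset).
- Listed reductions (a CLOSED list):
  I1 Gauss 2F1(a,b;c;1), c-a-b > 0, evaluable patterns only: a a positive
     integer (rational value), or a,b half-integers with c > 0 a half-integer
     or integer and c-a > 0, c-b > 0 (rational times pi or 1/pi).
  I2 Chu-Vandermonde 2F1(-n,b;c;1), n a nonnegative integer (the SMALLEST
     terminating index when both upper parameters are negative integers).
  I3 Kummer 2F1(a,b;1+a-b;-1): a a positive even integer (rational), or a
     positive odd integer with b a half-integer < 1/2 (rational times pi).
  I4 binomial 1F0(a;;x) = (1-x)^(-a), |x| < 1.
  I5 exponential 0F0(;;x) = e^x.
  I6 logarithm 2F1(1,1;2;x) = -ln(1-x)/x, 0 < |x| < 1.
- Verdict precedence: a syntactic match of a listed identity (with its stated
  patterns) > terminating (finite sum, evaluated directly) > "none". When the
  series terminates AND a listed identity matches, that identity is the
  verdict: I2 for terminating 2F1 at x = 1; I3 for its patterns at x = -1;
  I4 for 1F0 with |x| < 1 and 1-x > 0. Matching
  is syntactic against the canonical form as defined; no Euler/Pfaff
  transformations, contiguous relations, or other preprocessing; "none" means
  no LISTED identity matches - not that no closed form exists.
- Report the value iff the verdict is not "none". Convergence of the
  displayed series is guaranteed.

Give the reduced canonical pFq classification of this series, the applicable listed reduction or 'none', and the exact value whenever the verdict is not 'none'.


x = -1 here; the reduced form reads 2F1, upper {-7/2, 7}, lower {23/2}, C = 4. Verdict: this is Kummer's theorem (I3) (x = -1; c = 23/2 equals 1+a-b for upper {-7/2, 7}: listed pattern). Sum: (14549535/2097152) * pi.

First insight: from the first term 4: the lower running product (prefactor 4) is a rising factorial.
Term ratio: r(k) = (-1) * (k-7/2) (k+7) / [(k+23/2) (k+1)] - rational; roots negated = parameters, x = (-1), C = 4.


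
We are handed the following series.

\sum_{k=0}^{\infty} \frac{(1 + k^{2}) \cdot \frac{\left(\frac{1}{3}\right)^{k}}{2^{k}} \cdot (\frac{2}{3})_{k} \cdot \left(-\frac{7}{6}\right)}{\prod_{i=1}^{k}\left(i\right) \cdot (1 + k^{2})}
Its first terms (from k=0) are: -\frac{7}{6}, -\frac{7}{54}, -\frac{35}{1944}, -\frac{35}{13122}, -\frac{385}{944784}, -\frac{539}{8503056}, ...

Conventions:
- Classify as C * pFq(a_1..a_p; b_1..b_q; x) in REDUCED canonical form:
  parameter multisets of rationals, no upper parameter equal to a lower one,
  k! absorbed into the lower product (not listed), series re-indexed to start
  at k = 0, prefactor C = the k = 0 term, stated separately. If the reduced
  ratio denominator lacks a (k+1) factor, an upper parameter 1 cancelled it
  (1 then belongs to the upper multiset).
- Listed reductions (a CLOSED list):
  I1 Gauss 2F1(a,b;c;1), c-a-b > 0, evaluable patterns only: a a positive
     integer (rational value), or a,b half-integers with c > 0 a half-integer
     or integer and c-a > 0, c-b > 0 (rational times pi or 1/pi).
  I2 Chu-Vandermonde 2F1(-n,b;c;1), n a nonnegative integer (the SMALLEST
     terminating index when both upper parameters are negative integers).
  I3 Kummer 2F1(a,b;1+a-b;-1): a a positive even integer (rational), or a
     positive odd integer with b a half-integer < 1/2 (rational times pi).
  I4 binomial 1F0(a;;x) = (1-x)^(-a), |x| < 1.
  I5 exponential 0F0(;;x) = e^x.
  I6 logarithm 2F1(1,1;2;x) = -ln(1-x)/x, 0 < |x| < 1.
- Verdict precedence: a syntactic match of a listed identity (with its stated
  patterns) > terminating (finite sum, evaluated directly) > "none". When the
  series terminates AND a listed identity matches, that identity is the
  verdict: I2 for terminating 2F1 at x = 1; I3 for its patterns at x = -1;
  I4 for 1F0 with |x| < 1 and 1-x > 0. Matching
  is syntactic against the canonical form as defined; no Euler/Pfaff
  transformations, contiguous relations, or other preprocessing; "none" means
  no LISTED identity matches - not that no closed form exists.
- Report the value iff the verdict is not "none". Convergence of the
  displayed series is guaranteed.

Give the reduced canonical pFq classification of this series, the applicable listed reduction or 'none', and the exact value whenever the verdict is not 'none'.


Key step: t_0 = -\frac{7}{6} here, and the product of the first k integers (C = -7/6) is k!.
Term ratio: r(k) = \frac{1}{6} * (k+\frac{2}{3}) / [(k+1)] - poly over poly, x = \frac{1}{6} from leading terms; C = -\frac{7}{6} at k = 0.

x = \frac{1}{6} here; the reduced form reads 1F0, upper {\frac{2}{3}}, lower {-}, C = -\frac{7}{6}. Verdict at x = \frac{1}{6}: binomial (I4) matches (the 1F0 binomial series: exponent -2/3, x = \frac{1}{6}). Hence: \left(-\frac{7}{6}\right) \cdot \left(\frac{5}{6}\right)^{-\frac{2}{3}}.
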